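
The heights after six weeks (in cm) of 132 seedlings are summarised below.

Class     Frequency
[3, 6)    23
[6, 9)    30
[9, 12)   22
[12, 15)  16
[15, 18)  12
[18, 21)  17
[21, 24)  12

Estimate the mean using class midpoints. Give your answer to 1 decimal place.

Midpoints: 4.5, 7.5, 10.5, 13.5, 16.5, 19.5, 22.5
Σfm = 23×4.5 + 30×7.5 + 22×10.5 + 16×13.5 + 12×16.5 + 17×19.5 + 12×22.5 = 1575
n = Σf = 132
Mean = 1575 / 132 = 11.9318

11.9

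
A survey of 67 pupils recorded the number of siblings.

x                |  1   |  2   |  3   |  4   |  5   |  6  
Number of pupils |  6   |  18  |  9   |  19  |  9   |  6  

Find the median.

Cumulative frequencies: 6, 24, 33, 52, 61, 67
n = 67, so the median is the value in position (n+1)/2 = 34.
Position 34 falls at value 4.

4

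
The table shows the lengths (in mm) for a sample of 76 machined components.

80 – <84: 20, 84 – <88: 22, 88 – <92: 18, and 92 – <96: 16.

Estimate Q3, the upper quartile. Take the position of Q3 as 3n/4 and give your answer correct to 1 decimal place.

Cumulative frequencies: 20, 42, 60, 76
n = 76; position = 3n/4 = 57.
This falls in the class 88 – <92: L = 88, F = 42, f = 18, h = 4.
Upper quartile ≈ 88 + ((57 − 42) / 18) × 4 = 91.3333

91.3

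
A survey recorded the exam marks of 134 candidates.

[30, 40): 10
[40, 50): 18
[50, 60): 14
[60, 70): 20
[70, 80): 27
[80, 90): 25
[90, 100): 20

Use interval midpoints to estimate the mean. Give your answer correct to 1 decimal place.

Midpoints: 35, 45, 55, 65, 75, 85, 95
Σfm = 10×35 + 18×45 + 14×55 + 20×65 + 27×75 + 25×85 + 20×95 = 9280
n = Σf = 134
Mean = 9280 / 134 = 69.2537

69.3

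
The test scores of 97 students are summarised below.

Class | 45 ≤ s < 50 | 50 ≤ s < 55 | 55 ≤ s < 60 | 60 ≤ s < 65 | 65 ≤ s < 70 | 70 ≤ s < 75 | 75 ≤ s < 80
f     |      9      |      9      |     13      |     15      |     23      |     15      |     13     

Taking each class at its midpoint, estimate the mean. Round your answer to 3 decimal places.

64.253

Midpoints: 47.5, 52.5, 57.5, 62.5, 67.5, 72.5, 77.5
Σfm = 9×47.5 + 9×52.5 + 13×57.5 + 15×62.5 + 23×67.5 + 15×72.5 + 13×77.5 = 6232.5
n = Σf = 97
Mean = 6232.5 / 97 = 64.2526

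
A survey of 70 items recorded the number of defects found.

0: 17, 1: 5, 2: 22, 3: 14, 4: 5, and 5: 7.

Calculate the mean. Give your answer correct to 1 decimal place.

Values: 0, 1, 2, 3, 4, 5
Σfx = 17×0 + 5×1 + 22×2 + 14×3 + 5×4 + 7×5 = 146
n = Σf = 70
Mean = 146 / 70 = 2.0857

2.1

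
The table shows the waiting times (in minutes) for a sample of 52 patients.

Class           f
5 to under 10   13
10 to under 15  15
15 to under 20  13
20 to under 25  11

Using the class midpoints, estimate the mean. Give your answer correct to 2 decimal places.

Midpoints: 7.5, 12.5, 17.5, 22.5
Σfm = 13×7.5 + 15×12.5 + 13×17.5 + 11×22.5 = 760
n = Σf = 52
Mean = 760 / 52 = 14.6154

14.62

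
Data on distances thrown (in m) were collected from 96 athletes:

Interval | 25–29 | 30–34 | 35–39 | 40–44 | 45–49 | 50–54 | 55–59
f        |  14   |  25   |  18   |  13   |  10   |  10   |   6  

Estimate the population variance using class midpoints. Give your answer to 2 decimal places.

80.20

Midpoints: 27, 32, 37, 42, 47, 52, 57
n = 96, Σfm = 3722, mean = 38.7708
Σfm² = 152004
Σf(m − x̄)² = Σfm² − (Σfm)²/n = 152004 − 3722²/96 = 7698.9583
Population variance = 7698.9583 / 96 = 80.1975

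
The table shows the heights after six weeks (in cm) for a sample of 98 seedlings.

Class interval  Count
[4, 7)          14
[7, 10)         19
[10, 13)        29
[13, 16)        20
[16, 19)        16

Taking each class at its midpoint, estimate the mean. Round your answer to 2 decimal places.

Midpoints: 5.5, 8.5, 11.5, 14.5, 17.5
Σfm = 14×5.5 + 19×8.5 + 29×11.5 + 20×14.5 + 16×17.5 = 1142
n = Σf = 98
Mean = 1142 / 98 = 11.6531

11.65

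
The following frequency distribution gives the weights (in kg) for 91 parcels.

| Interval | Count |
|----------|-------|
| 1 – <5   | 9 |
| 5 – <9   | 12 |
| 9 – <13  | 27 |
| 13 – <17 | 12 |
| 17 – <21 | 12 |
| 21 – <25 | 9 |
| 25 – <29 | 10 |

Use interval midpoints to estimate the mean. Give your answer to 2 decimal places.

14.21

Midpoints: 3, 7, 11, 15, 19, 23, 27
Σfm = 9×3 + 12×7 + 27×11 + 12×15 + 12×19 + 9×23 + 10×27 = 1293
n = Σf = 91
Mean = 1293 / 91 = 14.2088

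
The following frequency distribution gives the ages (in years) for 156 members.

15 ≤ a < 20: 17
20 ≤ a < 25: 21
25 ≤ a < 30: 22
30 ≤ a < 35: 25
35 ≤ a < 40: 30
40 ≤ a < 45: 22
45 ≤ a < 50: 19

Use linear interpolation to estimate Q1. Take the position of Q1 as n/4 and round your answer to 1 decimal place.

25.2

Cumulative frequencies: 17, 38, 60, 85, 115, 137, 156
n = 156; position = n/4 = 39.
This falls in the class 25 ≤ a < 30: L = 25, F = 38, f = 22, h = 5.
Lower quartile ≈ 25 + ((39 − 38) / 22) × 5 = 25.2273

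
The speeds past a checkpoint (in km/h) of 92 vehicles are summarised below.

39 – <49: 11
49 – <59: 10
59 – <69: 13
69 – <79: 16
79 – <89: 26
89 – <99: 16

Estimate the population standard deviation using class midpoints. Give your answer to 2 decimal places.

16.20

Midpoints: 44, 54, 64, 74, 84, 94
n = 92, Σfm = 6728, mean = 73.1304
Σfm² = 516152
Σf(m − x̄)² = Σfm² − (Σfm)²/n = 516152 − 6728²/92 = 24130.4348
Population variance = 24130.4348 / 92 = 262.2873
Standard deviation = √262.2873 = 16.1953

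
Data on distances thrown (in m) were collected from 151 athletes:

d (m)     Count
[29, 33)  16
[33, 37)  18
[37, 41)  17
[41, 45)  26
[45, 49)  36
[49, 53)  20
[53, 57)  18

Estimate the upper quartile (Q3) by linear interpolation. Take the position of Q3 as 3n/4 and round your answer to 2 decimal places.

Cumulative frequencies: 16, 34, 51, 77, 113, 133, 151
n = 151; position = 3n/4 = 113.25.
This falls in the class [49, 53): L = 49, F = 113, f = 20, h = 4.
Upper quartile ≈ 49 + ((113.25 − 113) / 20) × 4 = 49.0500

49.05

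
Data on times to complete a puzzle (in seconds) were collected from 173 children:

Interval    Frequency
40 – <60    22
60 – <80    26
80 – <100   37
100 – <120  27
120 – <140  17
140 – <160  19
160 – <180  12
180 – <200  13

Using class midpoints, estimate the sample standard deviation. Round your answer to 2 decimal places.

41.68

Midpoints: 50, 70, 90, 110, 130, 150, 170, 190
n = 173, Σfm = 18790, mean = 108.6127
Σfm² = 2339700
Σf(m − x̄)² = Σfm² − (Σfm)²/n = 2339700 − 18790²/173 = 298867.0520
Sample variance = 298867.0520 / 172 = 1737.5991
Standard deviation = √1737.5991 = 41.6845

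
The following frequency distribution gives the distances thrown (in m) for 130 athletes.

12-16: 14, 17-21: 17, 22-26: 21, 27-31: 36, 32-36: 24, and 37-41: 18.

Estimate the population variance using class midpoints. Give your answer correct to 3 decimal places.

Midpoints: 14, 19, 24, 29, 34, 39
n = 130, Σfm = 3585, mean = 27.5769
Σfm² = 106375
Σf(m − x̄)² = Σfm² − (Σfm)²/n = 106375 − 3585²/130 = 7511.7308
Population variance = 7511.7308 / 130 = 57.7825

57.783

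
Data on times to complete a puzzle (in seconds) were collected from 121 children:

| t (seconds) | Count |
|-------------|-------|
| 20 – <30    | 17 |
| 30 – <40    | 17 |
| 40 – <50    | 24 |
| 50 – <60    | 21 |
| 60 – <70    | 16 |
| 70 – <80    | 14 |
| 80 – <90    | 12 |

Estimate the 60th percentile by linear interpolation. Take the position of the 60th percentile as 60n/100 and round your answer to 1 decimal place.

57.0

Cumulative frequencies: 17, 34, 58, 79, 95, 109, 121
n = 121; position = 60n/100 = 72.6.
This falls in the class 50 – <60: L = 50, F = 58, f = 21, h = 10.
60th percentile ≈ 50 + ((72.6 − 58) / 21) × 10 = 56.9524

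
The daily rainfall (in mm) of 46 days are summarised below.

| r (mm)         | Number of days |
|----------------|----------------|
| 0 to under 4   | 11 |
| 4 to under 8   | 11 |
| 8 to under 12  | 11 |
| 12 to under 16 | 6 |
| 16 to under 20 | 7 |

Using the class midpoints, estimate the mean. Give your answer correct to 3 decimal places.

8.870

Midpoints: 2, 6, 10, 14, 18
Σfm = 11×2 + 11×6 + 11×10 + 6×14 + 7×18 = 408
n = Σf = 46
Mean = 408 / 46 = 8.8696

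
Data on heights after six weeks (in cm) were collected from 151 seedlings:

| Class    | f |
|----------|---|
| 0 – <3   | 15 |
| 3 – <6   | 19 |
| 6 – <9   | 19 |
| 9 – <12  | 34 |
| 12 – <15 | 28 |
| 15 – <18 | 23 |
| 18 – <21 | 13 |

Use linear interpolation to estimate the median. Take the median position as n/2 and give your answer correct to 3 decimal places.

Cumulative frequencies: 15, 34, 53, 87, 115, 138, 151
n = 151; position = n/2 = 75.5.
This falls in the class 9 – <12: L = 9, F = 53, f = 34, h = 3.
Median ≈ 9 + ((75.5 − 53) / 34) × 3 = 10.9853

10.985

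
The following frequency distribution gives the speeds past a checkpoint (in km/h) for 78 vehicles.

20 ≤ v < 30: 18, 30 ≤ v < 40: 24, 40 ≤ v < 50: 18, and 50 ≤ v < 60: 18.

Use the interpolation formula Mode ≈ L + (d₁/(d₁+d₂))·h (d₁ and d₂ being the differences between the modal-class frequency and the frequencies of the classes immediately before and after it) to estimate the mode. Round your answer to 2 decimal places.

35.00

Modal class: 30 ≤ v < 40 (highest frequency 24).
d₁ = 24 − 18 = 6, d₂ = 24 − 18 = 6
Mode ≈ 30 + (6/(6+6)) × 10 = 30 + 5.0000 = 35.0000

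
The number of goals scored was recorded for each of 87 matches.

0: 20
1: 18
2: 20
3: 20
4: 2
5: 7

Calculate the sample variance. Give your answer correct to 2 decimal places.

Values: 0, 1, 2, 3, 4, 5
n = 87, Σfx = 161, mean = 1.8506
Σfx² = 485
Σf(x − x̄)² = Σfx² − (Σfx)²/n = 485 − 161²/87 = 187.0575
Sample variance = 187.0575 / 86 = 2.1751

2.18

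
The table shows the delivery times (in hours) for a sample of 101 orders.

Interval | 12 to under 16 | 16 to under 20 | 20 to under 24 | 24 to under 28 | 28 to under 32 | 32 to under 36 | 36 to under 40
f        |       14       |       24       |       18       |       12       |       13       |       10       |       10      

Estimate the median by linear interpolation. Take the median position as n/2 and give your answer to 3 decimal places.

22.778

Cumulative frequencies: 14, 38, 56, 68, 81, 91, 101
n = 101; position = n/2 = 50.5.
This falls in the class 20 to under 24: L = 20, F = 38, f = 18, h = 4.
Median ≈ 20 + ((50.5 − 38) / 18) × 4 = 22.7778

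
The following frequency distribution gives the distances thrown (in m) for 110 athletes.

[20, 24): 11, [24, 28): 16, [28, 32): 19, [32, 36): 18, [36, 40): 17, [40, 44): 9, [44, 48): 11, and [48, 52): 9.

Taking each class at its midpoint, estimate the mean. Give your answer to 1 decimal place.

34.7

Midpoints: 22, 26, 30, 34, 38, 42, 46, 50
Σfm = 11×22 + 16×26 + 19×30 + 18×34 + 17×38 + 9×42 + 11×46 + 9×50 = 3820
n = Σf = 110
Mean = 3820 / 110 = 34.7273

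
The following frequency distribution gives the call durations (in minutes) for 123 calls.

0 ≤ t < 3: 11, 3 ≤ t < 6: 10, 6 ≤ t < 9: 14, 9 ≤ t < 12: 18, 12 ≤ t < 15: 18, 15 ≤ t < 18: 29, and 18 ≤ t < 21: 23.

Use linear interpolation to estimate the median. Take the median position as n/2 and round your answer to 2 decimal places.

13.42

Cumulative frequencies: 11, 21, 35, 53, 71, 100, 123
n = 123; position = n/2 = 61.5.
This falls in the class 12 ≤ t < 15: L = 12, F = 53, f = 18, h = 3.
Median ≈ 12 + ((61.5 − 53) / 18) × 3 = 13.4167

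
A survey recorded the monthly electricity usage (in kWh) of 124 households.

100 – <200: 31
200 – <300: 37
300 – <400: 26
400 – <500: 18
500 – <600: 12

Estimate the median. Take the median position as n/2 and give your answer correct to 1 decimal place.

Cumulative frequencies: 31, 68, 94, 112, 124
n = 124; position = n/2 = 62.
This falls in the class 200 – <300: L = 200, F = 31, f = 37, h = 100.
Median ≈ 200 + ((62 − 31) / 37) × 100 = 283.7838

283.8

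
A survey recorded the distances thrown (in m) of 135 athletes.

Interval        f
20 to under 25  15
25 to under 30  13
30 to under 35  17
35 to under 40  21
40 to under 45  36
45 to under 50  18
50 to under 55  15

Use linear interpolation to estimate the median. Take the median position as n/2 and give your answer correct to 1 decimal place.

Cumulative frequencies: 15, 28, 45, 66, 102, 120, 135
n = 135; position = n/2 = 67.5.
This falls in the class 40 to under 45: L = 40, F = 66, f = 36, h = 5.
Median ≈ 40 + ((67.5 − 66) / 36) × 5 = 40.2083

40.2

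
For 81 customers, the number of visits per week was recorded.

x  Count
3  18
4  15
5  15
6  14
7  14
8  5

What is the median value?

Cumulative frequencies: 18, 33, 48, 62, 76, 81
n = 81, so the median is the value in position (n+1)/2 = 41.
Position 41 falls at value 5.

5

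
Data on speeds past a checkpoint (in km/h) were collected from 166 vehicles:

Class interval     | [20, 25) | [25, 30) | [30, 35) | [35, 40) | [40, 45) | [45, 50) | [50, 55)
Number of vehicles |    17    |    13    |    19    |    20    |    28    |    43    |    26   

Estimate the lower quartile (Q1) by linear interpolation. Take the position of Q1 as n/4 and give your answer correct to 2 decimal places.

33.03

Cumulative frequencies: 17, 30, 49, 69, 97, 140, 166
n = 166; position = n/4 = 41.5.
This falls in the class [30, 35): L = 30, F = 30, f = 19, h = 5.
Lower quartile ≈ 30 + ((41.5 − 30) / 19) × 5 = 33.0263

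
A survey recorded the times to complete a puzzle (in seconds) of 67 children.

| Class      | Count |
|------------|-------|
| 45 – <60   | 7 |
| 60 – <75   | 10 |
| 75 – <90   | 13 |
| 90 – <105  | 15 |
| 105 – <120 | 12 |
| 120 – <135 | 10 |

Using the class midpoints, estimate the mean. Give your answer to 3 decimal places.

92.575

Midpoints: 52.5, 67.5, 82.5, 97.5, 112.5, 127.5
Σfm = 7×52.5 + 10×67.5 + 13×82.5 + 15×97.5 + 12×112.5 + 10×127.5 = 6202.5
n = Σf = 67
Mean = 6202.5 / 67 = 92.5746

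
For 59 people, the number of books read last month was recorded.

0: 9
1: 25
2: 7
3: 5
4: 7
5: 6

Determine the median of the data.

1

Cumulative frequencies: 9, 34, 41, 46, 53, 59
n = 59, so the median is the value in position (n+1)/2 = 30.
Position 30 falls at value 1.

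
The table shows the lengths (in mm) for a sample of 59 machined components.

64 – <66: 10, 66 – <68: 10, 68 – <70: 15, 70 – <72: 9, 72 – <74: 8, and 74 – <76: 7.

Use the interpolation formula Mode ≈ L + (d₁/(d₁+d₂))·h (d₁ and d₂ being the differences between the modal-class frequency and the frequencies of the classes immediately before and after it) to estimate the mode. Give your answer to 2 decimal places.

Modal class: 68 – <70 (highest frequency 15).
d₁ = 15 − 10 = 5, d₂ = 15 − 9 = 6
Mode ≈ 68 + (5/(5+6)) × 2 = 68 + 0.9091 = 68.9091

68.91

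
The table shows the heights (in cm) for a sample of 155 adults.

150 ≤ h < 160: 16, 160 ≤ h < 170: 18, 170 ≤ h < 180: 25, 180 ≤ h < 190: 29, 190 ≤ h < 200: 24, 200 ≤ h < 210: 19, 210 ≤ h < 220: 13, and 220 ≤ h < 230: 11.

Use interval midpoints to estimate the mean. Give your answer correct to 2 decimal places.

Midpoints: 155, 165, 175, 185, 195, 205, 215, 225
Σfm = 16×155 + 18×165 + 25×175 + 29×185 + 24×195 + 19×205 + 13×215 + 11×225 = 29035
n = Σf = 155
Mean = 29035 / 155 = 187.3226

187.32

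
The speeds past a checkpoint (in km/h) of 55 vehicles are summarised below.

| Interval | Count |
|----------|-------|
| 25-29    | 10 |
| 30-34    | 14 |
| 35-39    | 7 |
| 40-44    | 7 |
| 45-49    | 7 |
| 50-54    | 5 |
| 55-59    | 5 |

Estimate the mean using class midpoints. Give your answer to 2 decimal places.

Midpoints: 27, 32, 37, 42, 47, 52, 57
Σfm = 10×27 + 14×32 + 7×37 + 7×42 + 7×47 + 5×52 + 5×57 = 2145
n = Σf = 55
Mean = 2145 / 55 = 39.0000

39.00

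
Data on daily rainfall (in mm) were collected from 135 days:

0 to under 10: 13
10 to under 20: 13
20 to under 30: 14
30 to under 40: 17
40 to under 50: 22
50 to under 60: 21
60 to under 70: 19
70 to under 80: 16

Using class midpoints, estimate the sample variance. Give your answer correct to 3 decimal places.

472.217

Midpoints: 5, 15, 25, 35, 45, 55, 65, 75
n = 135, Σfm = 5785, mean = 42.8519
Σfm² = 311175
Σf(m − x̄)² = Σfm² − (Σfm)²/n = 311175 − 5785²/135 = 63277.0370
Sample variance = 63277.0370 / 134 = 472.2167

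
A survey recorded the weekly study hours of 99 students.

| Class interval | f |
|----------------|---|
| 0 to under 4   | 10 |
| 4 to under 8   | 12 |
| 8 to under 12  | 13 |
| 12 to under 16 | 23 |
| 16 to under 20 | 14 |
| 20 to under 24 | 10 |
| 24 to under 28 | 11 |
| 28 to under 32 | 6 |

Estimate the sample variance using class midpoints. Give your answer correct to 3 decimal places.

64.356

Midpoints: 2, 6, 10, 14, 18, 22, 26, 30
n = 99, Σfm = 1482, mean = 14.9697
Σfm² = 28492
Σf(m − x̄)² = Σfm² − (Σfm)²/n = 28492 − 1482²/99 = 6306.9091
Sample variance = 6306.9091 / 98 = 64.3562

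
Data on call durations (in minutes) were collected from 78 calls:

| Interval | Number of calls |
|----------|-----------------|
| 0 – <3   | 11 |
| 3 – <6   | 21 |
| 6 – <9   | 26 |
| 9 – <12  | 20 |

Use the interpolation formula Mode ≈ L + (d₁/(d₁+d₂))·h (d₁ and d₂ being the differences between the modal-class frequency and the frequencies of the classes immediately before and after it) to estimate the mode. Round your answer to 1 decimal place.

Modal class: 6 – <9 (highest frequency 26).
d₁ = 26 − 21 = 5, d₂ = 26 − 20 = 6
Mode ≈ 6 + (5/(5+6)) × 3 = 6 + 1.3636 = 7.3636

7.4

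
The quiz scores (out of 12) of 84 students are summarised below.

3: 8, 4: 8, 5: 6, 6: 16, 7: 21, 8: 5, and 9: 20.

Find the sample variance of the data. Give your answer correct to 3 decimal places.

Values: 3, 4, 5, 6, 7, 8, 9
n = 84, Σfx = 549, mean = 6.5357
Σfx² = 3895
Σf(x − x̄)² = Σfx² − (Σfx)²/n = 3895 − 549²/84 = 306.8929
Sample variance = 306.8929 / 83 = 3.6975

3.698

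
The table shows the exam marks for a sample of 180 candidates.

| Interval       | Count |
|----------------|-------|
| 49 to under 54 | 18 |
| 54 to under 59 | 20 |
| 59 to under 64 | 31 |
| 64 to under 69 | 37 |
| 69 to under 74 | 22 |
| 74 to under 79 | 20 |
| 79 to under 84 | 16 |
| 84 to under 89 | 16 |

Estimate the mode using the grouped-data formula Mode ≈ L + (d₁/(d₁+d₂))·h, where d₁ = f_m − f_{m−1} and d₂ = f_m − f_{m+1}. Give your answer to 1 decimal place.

Modal class: 64 to under 69 (highest frequency 37).
d₁ = 37 − 31 = 6, d₂ = 37 − 22 = 15
Mode ≈ 64 + (6/(6+15)) × 5 = 64 + 1.4286 = 65.4286

65.4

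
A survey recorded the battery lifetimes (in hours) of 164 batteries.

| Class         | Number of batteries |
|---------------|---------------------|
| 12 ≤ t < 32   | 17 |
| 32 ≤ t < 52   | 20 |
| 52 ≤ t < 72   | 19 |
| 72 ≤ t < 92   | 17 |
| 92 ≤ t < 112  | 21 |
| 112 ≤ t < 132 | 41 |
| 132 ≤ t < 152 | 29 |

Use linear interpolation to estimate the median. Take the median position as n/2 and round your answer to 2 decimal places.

100.57

Cumulative frequencies: 17, 37, 56, 73, 94, 135, 164
n = 164; position = n/2 = 82.
This falls in the class 92 ≤ t < 112: L = 92, F = 73, f = 21, h = 20.
Median ≈ 92 + ((82 − 73) / 21) × 20 = 100.5714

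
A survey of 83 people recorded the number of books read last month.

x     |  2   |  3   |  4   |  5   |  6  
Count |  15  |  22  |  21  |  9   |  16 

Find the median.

Cumulative frequencies: 15, 37, 58, 67, 83
n = 83, so the median is the value in position (n+1)/2 = 42.
Position 42 falls at value 4.

4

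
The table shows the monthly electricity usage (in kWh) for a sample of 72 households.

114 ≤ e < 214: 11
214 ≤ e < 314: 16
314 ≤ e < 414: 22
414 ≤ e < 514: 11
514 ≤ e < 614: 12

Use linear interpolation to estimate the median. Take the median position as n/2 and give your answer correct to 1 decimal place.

354.9

Cumulative frequencies: 11, 27, 49, 60, 72
n = 72; position = n/2 = 36.
This falls in the class 314 ≤ e < 414: L = 314, F = 27, f = 22, h = 100.
Median ≈ 314 + ((36 − 27) / 22) × 100 = 354.9091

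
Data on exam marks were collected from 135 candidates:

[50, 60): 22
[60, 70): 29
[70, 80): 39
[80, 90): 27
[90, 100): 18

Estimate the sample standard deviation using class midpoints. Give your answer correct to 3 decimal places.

12.674

Midpoints: 55, 65, 75, 85, 95
n = 135, Σfm = 10025, mean = 74.2593
Σfm² = 765975
Σf(m − x̄)² = Σfm² − (Σfm)²/n = 765975 − 10025²/135 = 21525.9259
Sample variance = 21525.9259 / 134 = 160.6412
Standard deviation = √160.6412 = 12.6744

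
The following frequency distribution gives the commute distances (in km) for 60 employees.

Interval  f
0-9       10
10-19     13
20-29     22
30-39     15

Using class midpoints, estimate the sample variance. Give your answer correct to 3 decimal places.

Midpoints: 4.5, 14.5, 24.5, 34.5
n = 60, Σfm = 1290, mean = 21.5000
Σfm² = 33995
Σf(m − x̄)² = Σfm² − (Σfm)²/n = 33995 − 1290²/60 = 6260.0000
Sample variance = 6260.0000 / 59 = 106.1017

106.102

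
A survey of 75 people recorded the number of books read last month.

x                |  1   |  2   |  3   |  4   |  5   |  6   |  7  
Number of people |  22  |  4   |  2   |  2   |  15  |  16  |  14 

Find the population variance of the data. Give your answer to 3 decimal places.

Values: 1, 2, 3, 4, 5, 6, 7
n = 75, Σfx = 313, mean = 4.1733
Σfx² = 1725
Σf(x − x̄)² = Σfx² − (Σfx)²/n = 1725 − 313²/75 = 418.7467
Population variance = 418.7467 / 75 = 5.5833

5.583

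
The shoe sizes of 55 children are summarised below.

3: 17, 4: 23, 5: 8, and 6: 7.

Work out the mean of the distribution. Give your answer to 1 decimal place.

Values: 3, 4, 5, 6
Σfx = 17×3 + 23×4 + 8×5 + 7×6 = 225
n = Σf = 55
Mean = 225 / 55 = 4.0909

4.1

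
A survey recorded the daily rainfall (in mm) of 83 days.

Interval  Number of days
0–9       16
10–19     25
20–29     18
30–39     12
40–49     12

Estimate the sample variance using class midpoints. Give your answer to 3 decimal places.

175.228

Midpoints: 4.5, 14.5, 24.5, 34.5, 44.5
n = 83, Σfm = 1823.5, mean = 21.9699
Σfm² = 54430.75
Σf(m − x̄)² = Σfm² − (Σfm)²/n = 54430.75 − 1823.5²/83 = 14368.6747
Sample variance = 14368.6747 / 82 = 175.2277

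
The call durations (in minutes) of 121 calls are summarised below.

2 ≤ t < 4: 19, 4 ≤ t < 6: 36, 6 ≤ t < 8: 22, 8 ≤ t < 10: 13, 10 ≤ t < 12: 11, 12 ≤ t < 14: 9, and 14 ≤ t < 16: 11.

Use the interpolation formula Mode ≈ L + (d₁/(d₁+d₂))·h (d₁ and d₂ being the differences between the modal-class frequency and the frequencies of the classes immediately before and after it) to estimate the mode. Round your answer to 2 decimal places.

5.10

Modal class: 4 ≤ t < 6 (highest frequency 36).
d₁ = 36 − 19 = 17, d₂ = 36 − 22 = 14
Mode ≈ 4 + (17/(17+14)) × 2 = 4 + 1.0968 = 5.0968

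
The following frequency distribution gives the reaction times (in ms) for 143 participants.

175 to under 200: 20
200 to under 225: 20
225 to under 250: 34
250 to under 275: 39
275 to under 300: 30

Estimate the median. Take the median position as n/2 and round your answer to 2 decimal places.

248.16

Cumulative frequencies: 20, 40, 74, 113, 143
n = 143; position = n/2 = 71.5.
This falls in the class 225 to under 250: L = 225, F = 40, f = 34, h = 25.
Median ≈ 225 + ((71.5 − 40) / 34) × 25 = 248.1618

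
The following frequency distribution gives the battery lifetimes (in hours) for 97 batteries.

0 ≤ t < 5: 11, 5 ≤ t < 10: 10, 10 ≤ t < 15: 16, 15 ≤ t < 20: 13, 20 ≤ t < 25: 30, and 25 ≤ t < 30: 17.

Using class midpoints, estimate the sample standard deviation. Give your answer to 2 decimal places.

8.11

Midpoints: 2.5, 7.5, 12.5, 17.5, 22.5, 27.5
n = 97, Σfm = 1672.5, mean = 17.2423
Σfm² = 35156.25
Σf(m − x̄)² = Σfm² − (Σfm)²/n = 35156.25 − 1672.5²/97 = 6318.5567
Sample variance = 6318.5567 / 96 = 65.8183
Standard deviation = √65.8183 = 8.1128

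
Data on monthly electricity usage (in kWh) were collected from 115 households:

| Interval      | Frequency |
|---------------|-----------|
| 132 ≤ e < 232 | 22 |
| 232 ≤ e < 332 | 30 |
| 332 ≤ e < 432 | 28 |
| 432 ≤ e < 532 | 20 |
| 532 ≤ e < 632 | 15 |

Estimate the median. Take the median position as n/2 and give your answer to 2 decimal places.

351.64

Cumulative frequencies: 22, 52, 80, 100, 115
n = 115; position = n/2 = 57.5.
This falls in the class 332 ≤ e < 432: L = 332, F = 52, f = 28, h = 100.
Median ≈ 332 + ((57.5 − 52) / 28) × 100 = 351.6429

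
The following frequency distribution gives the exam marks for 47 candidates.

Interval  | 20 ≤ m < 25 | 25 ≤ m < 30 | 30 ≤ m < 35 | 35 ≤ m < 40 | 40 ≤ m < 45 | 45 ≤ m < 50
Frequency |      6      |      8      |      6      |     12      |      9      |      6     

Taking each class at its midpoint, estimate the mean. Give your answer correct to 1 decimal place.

Midpoints: 22.5, 27.5, 32.5, 37.5, 42.5, 47.5
Σfm = 6×22.5 + 8×27.5 + 6×32.5 + 12×37.5 + 9×42.5 + 6×47.5 = 1667.5
n = Σf = 47
Mean = 1667.5 / 47 = 35.4787

35.5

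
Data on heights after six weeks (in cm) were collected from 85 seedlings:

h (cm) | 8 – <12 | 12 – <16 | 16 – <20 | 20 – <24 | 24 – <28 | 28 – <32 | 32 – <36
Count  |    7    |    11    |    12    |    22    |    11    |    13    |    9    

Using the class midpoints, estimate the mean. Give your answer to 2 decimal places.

Midpoints: 10, 14, 18, 22, 26, 30, 34
Σfm = 7×10 + 11×14 + 12×18 + 22×22 + 11×26 + 13×30 + 9×34 = 1906
n = Σf = 85
Mean = 1906 / 85 = 22.4235

22.42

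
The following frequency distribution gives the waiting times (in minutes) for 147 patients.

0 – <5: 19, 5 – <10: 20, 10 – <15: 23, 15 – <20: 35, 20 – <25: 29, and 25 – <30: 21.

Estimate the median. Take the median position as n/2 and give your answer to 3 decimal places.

16.643

Cumulative frequencies: 19, 39, 62, 97, 126, 147
n = 147; position = n/2 = 73.5.
This falls in the class 15 – <20: L = 15, F = 62, f = 35, h = 5.
Median ≈ 15 + ((73.5 − 62) / 35) × 5 = 16.6429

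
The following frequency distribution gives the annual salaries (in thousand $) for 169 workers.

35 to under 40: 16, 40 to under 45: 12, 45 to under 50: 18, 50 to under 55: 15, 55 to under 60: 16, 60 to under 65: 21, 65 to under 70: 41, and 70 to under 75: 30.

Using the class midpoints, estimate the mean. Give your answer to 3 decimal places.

Midpoints: 37.5, 42.5, 47.5, 52.5, 57.5, 62.5, 67.5, 72.5
Σfm = 16×37.5 + 12×42.5 + 18×47.5 + 15×52.5 + 16×57.5 + 21×62.5 + 41×67.5 + 30×72.5 = 9927.5
n = Σf = 169
Mean = 9927.5 / 169 = 58.7426

58.743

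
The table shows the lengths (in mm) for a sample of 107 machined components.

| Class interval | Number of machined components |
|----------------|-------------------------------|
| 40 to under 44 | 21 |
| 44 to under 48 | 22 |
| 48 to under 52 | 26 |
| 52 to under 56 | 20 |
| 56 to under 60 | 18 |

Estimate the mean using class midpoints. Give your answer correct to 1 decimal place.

49.7

Midpoints: 42, 46, 50, 54, 58
Σfm = 21×42 + 22×46 + 26×50 + 20×54 + 18×58 = 5318
n = Σf = 107
Mean = 5318 / 107 = 49.7009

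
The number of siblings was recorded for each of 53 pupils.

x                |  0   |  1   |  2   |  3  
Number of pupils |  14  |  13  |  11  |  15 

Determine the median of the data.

1

Cumulative frequencies: 14, 27, 38, 53
n = 53, so the median is the value in position (n+1)/2 = 27.
Position 27 falls at value 1.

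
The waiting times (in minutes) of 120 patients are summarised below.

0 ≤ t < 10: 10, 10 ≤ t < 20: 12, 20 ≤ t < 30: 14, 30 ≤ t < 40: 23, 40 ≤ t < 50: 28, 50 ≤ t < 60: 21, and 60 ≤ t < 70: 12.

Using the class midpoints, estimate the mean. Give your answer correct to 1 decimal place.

38.2

Midpoints: 5, 15, 25, 35, 45, 55, 65
Σfm = 10×5 + 12×15 + 14×25 + 23×35 + 28×45 + 21×55 + 12×65 = 4580
n = Σf = 120
Mean = 4580 / 120 = 38.1667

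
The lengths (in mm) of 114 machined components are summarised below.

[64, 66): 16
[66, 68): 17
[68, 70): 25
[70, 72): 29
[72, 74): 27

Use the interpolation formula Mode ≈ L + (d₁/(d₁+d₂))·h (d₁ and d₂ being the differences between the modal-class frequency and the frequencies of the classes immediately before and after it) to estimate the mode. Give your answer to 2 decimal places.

71.33

Modal class: [70, 72) (highest frequency 29).
d₁ = 29 − 25 = 4, d₂ = 29 − 27 = 2
Mode ≈ 70 + (4/(4+2)) × 2 = 70 + 1.3333 = 71.3333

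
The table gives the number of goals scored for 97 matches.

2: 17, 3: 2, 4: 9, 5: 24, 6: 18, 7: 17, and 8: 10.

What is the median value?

5

Cumulative frequencies: 17, 19, 28, 52, 70, 87, 97
n = 97, so the median is the value in position (n+1)/2 = 49.
Position 49 falls at value 5.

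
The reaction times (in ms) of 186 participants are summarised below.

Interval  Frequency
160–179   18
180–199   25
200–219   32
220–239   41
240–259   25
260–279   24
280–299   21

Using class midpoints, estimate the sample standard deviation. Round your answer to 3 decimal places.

36.138

Midpoints: 169.5, 189.5, 209.5, 229.5, 249.5, 269.5, 289.5
n = 186, Σfm = 42687, mean = 229.5000
Σfm² = 10038266.5
Σf(m − x̄)² = Σfm² − (Σfm)²/n = 10038266.5 − 42687²/186 = 241600.0000
Sample variance = 241600.0000 / 185 = 1305.9459
Standard deviation = √1305.9459 = 36.1379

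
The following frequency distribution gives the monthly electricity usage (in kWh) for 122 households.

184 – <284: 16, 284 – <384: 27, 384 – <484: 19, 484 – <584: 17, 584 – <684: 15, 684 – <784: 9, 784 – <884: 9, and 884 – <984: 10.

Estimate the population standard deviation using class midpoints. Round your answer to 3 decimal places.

214.129

Midpoints: 234, 334, 434, 534, 634, 734, 834, 934
n = 122, Σfm = 63048, mean = 516.7869
Σfm² = 38176232
Σf(m − x̄)² = Σfm² − (Σfm)²/n = 38176232 − 63048²/122 = 5593852.4590
Population variance = 5593852.4590 / 122 = 45851.2497
Standard deviation = √45851.2497 = 214.1290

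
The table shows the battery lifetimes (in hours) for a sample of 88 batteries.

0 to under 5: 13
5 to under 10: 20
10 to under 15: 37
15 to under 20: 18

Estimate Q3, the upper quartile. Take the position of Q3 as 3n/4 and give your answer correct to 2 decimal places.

14.46

Cumulative frequencies: 13, 33, 70, 88
n = 88; position = 3n/4 = 66.
This falls in the class 10 to under 15: L = 10, F = 33, f = 37, h = 5.
Upper quartile ≈ 10 + ((66 − 33) / 37) × 5 = 14.4595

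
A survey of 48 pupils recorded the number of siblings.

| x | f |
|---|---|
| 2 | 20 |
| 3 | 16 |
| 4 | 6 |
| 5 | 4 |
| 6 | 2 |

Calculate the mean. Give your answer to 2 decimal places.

Values: 2, 3, 4, 5, 6
Σfx = 20×2 + 16×3 + 6×4 + 4×5 + 2×6 = 144
n = Σf = 48
Mean = 144 / 48 = 3.0000

3.00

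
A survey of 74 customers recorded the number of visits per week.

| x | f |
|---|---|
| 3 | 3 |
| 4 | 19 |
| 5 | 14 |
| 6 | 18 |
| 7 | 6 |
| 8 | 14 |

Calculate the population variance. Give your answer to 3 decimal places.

2.286

Values: 3, 4, 5, 6, 7, 8
n = 74, Σfx = 417, mean = 5.6351
Σfx² = 2519
Σf(x − x̄)² = Σfx² − (Σfx)²/n = 2519 − 417²/74 = 169.1486
Population variance = 169.1486 / 74 = 2.2858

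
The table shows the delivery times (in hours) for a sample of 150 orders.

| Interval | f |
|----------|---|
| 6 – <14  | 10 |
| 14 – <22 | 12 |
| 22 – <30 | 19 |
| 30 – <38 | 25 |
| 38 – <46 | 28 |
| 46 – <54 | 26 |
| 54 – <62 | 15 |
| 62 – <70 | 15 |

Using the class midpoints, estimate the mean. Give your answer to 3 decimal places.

39.973

Midpoints: 10, 18, 26, 34, 42, 50, 58, 66
Σfm = 10×10 + 12×18 + 19×26 + 25×34 + 28×42 + 26×50 + 15×58 + 15×66 = 5996
n = Σf = 150
Mean = 5996 / 150 = 39.9733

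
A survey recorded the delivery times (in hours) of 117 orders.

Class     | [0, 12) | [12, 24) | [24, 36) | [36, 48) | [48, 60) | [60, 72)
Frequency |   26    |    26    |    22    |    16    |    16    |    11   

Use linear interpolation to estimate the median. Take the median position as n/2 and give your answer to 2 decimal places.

27.55

Cumulative frequencies: 26, 52, 74, 90, 106, 117
n = 117; position = n/2 = 58.5.
This falls in the class [24, 36): L = 24, F = 52, f = 22, h = 12.
Median ≈ 24 + ((58.5 − 52) / 22) × 12 = 27.5455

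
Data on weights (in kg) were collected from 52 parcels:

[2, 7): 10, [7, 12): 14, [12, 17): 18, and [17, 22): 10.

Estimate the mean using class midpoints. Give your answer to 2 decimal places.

Midpoints: 4.5, 9.5, 14.5, 19.5
Σfm = 10×4.5 + 14×9.5 + 18×14.5 + 10×19.5 = 634
n = Σf = 52
Mean = 634 / 52 = 12.1923

12.19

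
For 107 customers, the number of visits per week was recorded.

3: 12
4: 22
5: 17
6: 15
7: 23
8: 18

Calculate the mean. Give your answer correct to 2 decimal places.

Values: 3, 4, 5, 6, 7, 8
Σfx = 12×3 + 22×4 + 17×5 + 15×6 + 23×7 + 18×8 = 604
n = Σf = 107
Mean = 604 / 107 = 5.6449

5.64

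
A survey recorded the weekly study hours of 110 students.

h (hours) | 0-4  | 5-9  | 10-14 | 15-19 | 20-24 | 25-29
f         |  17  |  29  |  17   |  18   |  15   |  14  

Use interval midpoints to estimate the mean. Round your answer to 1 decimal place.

13.2

Midpoints: 2, 7, 12, 17, 22, 27
Σfm = 17×2 + 29×7 + 17×12 + 18×17 + 15×22 + 14×27 = 1455
n = Σf = 110
Mean = 1455 / 110 = 13.2273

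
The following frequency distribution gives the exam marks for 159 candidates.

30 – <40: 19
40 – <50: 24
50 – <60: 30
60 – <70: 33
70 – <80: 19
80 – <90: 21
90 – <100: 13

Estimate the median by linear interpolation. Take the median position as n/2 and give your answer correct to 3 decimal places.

Cumulative frequencies: 19, 43, 73, 106, 125, 146, 159
n = 159; position = n/2 = 79.5.
This falls in the class 60 – <70: L = 60, F = 73, f = 33, h = 10.
Median ≈ 60 + ((79.5 − 73) / 33) × 10 = 61.9697

61.970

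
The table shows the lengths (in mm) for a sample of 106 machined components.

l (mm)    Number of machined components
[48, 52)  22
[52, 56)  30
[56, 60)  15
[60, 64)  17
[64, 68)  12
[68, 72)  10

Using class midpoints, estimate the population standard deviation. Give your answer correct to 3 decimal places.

6.418

Midpoints: 50, 54, 58, 62, 66, 70
n = 106, Σfm = 6136, mean = 57.8868
Σfm² = 359560
Σf(m − x̄)² = Σfm² − (Σfm)²/n = 359560 − 6136²/106 = 4366.6415
Population variance = 4366.6415 / 106 = 41.1947
Standard deviation = √41.1947 = 6.4183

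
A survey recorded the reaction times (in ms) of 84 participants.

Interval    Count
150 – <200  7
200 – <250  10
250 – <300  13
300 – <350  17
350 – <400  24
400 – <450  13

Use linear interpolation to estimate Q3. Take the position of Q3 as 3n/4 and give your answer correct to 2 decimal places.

383.33

Cumulative frequencies: 7, 17, 30, 47, 71, 84
n = 84; position = 3n/4 = 63.
This falls in the class 350 – <400: L = 350, F = 47, f = 24, h = 50.
Upper quartile ≈ 350 + ((63 − 47) / 24) × 50 = 383.3333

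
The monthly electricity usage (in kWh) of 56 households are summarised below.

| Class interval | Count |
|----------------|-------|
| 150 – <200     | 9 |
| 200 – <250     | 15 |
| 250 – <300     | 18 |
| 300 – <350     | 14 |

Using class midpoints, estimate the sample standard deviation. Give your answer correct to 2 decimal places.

Midpoints: 175, 225, 275, 325
n = 56, Σfm = 14450, mean = 258.0357
Σfm² = 3875000
Σf(m − x̄)² = Σfm² − (Σfm)²/n = 3875000 − 14450²/56 = 146383.9286
Sample variance = 146383.9286 / 55 = 2661.5260
Standard deviation = √2661.5260 = 51.5900

51.59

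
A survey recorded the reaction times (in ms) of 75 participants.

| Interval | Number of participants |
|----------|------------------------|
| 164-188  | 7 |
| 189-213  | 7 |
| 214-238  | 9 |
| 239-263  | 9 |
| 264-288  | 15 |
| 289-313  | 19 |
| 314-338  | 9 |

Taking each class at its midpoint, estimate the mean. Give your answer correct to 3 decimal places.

263.000

Midpoints: 176, 201, 226, 251, 276, 301, 326
Σfm = 7×176 + 7×201 + 9×226 + 9×251 + 15×276 + 19×301 + 9×326 = 19725
n = Σf = 75
Mean = 19725 / 75 = 263.0000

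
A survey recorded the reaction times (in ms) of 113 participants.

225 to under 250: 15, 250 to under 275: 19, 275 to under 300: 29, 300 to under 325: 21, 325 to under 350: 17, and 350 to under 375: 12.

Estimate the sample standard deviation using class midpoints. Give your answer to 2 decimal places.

Midpoints: 237.5, 262.5, 287.5, 312.5, 337.5, 362.5
n = 113, Σfm = 33537.5, mean = 296.7920
Σfm² = 10116406.25
Σf(m − x̄)² = Σfm² − (Σfm)²/n = 10116406.25 − 33537.5²/113 = 162743.3628
Sample variance = 162743.3628 / 112 = 1453.0657
Standard deviation = √1453.0657 = 38.1191

38.12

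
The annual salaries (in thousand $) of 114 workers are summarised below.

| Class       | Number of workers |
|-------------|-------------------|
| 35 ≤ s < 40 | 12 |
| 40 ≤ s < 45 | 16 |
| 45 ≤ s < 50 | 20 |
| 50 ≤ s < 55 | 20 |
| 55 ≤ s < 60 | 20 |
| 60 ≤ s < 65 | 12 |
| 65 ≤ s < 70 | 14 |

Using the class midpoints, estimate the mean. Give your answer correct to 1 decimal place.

52.4

Midpoints: 37.5, 42.5, 47.5, 52.5, 57.5, 62.5, 67.5
Σfm = 12×37.5 + 16×42.5 + 20×47.5 + 20×52.5 + 20×57.5 + 12×62.5 + 14×67.5 = 5975
n = Σf = 114
Mean = 5975 / 114 = 52.4123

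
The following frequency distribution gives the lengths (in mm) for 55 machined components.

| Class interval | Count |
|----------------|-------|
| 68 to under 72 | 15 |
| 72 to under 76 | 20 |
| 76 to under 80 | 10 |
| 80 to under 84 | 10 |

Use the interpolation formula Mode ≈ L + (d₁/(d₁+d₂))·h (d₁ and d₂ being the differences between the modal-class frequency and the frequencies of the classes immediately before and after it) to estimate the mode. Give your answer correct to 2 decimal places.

Modal class: 72 to under 76 (highest frequency 20).
d₁ = 20 − 15 = 5, d₂ = 20 − 10 = 10
Mode ≈ 72 + (5/(5+10)) × 4 = 72 + 1.3333 = 73.3333

73.33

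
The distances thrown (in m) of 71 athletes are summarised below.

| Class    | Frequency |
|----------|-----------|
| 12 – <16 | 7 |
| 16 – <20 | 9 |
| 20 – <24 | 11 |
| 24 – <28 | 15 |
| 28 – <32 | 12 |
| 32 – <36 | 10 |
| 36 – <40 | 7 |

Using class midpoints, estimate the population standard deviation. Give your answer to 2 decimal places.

7.12

Midpoints: 14, 18, 22, 26, 30, 34, 38
n = 71, Σfm = 1858, mean = 26.1690
Σfm² = 52220
Σf(m − x̄)² = Σfm² − (Σfm)²/n = 52220 − 1858²/71 = 3597.9718
Population variance = 3597.9718 / 71 = 50.6757
Standard deviation = √50.6757 = 7.1187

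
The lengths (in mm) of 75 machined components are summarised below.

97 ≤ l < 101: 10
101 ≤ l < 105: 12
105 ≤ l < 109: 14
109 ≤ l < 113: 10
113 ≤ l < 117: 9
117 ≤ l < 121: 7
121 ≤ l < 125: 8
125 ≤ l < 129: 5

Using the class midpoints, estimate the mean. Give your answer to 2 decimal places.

Midpoints: 99, 103, 107, 111, 115, 119, 123, 127
Σfm = 10×99 + 12×103 + 14×107 + 10×111 + 9×115 + 7×119 + 8×123 + 5×127 = 8321
n = Σf = 75
Mean = 8321 / 75 = 110.9467

110.95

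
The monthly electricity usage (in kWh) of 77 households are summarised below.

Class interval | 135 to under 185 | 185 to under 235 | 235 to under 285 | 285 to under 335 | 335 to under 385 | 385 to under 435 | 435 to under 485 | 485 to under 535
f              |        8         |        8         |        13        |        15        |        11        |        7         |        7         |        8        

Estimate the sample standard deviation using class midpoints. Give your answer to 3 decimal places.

105.582

Midpoints: 160, 210, 260, 310, 360, 410, 460, 510
n = 77, Σfm = 25120, mean = 326.2338
Σfm² = 9042200
Σf(m − x̄)² = Σfm² − (Σfm)²/n = 9042200 − 25120²/77 = 847207.7922
Sample variance = 847207.7922 / 76 = 11147.4710
Standard deviation = √11147.4710 = 105.5816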